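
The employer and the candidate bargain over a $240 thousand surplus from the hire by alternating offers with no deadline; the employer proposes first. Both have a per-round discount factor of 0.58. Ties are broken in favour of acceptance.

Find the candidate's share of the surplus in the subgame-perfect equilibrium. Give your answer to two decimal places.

In a stationary SPE each proposer offers the other exactly their discounted continuation value.
If the employer keeps x when proposing and the candidate keeps y when proposing, then x = 240 − 0.58y and y = 240 − 0.58x.
Solving: x = 240(1 − 0.58) / (1 − 0.58·0.58) = 100.8 / 0.6636 ≈ 151.8987.
The candidate gets 240 − 151.8987 ≈ 88.1013.

88.10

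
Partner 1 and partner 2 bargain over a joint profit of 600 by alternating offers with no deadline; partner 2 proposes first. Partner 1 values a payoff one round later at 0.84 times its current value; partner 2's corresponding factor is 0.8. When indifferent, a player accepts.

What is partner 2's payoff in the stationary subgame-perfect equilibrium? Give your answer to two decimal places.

In a stationary SPE each proposer offers the other exactly their discounted continuation value.
If partner 2 keeps x when proposing and partner 1 keeps y when proposing, then x = 600 − 0.84y and y = 600 − 0.8x.
Solving: x = 600(1 − 0.84) / (1 − 0.8·0.84) = 96 / 0.328 ≈ 292.6829.
Partner 1 gets 600 − 292.6829 ≈ 307.3171.

292.68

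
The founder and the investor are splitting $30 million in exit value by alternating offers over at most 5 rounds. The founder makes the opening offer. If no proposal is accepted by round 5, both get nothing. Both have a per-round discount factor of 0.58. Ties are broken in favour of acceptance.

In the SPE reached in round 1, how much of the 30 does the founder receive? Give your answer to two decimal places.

Round 5 (the founder proposes): the investor will accept anything ≥ 0, so the founder offers 0 and keeps 30.
Round 4 (the investor proposes): the founder can get 30 next round, worth 0.58 × 30 = 17.4 now. The investor offers 17.4 and keeps 30 − 17.4 = 12.6.
Round 3 (the founder proposes): the investor can get 12.6 next round, worth 0.58 × 12.6 = 7.308 now; the founder offers that and keeps 22.692.
Round 2 (the investor proposes): the founder can get 22.692 next round, worth 0.58 × 22.692 = 13.16136 now, so the investor offers 13.16136, keeping 16.83864.
Round 1 (the founder proposes): the investor can get 16.83864 next round, worth 0.58 × 16.83864 = 9.7664112 now; the founder offers that and keeps 20.2335888.

20.23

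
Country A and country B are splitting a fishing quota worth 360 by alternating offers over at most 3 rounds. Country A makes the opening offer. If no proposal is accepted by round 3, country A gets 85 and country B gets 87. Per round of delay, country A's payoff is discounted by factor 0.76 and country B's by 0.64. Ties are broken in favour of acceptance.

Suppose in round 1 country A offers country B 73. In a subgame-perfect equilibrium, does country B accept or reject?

Work out country B's continuation value if the offer is rejected.
Round 3 (country A proposes): country B gets 87 if talks fail, so country A offers 87 and keeps 273.
Round 2 (country B proposes): country A can get 273 next round, worth 0.76 × 273 = 207.48 now, so country B offers 207.48, keeping 152.52.
So by rejecting in round 1, country B gets 152.52 next round, worth 0.64 × 152.52 = 97.6128 now.
Offer 73 < 97.6128, so country B rejects.

Reject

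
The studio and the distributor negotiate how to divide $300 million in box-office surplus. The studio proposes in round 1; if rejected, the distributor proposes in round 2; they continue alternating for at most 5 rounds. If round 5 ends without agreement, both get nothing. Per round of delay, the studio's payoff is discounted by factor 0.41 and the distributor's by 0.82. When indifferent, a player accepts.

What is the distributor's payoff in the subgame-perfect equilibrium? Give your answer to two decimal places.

193.94

By backward induction:
Round 5 (the studio proposes): rejection yields 0 for the distributor; the studio offers 0 and keeps 300.
Round 4 (the distributor proposes): the studio can get 300 next round, worth 0.41 × 300 = 123 now, so the distributor offers 123, keeping 177.
Round 3 (the studio proposes): the distributor can get 177 next round, worth 0.82 × 177 = 145.14 now. The studio offers 145.14 and keeps 300 − 145.14 = 154.86.
Round 2 (the distributor proposes): the studio can get 154.86 next round, worth 0.41 × 154.86 = 63.4926 now; the distributor offers that and keeps 236.5074.
Round 1 (the studio proposes): the distributor can get 236.5074 next round, worth 0.82 × 236.5074 = 193.936068 now. The studio offers 193.936068 and keeps 300 − 193.936068 = 106.063932.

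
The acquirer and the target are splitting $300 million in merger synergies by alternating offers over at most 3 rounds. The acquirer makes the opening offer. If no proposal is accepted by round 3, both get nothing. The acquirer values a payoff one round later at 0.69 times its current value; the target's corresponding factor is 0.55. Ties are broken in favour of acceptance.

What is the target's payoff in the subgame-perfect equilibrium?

Work backward from the last round.
Round 3 (the acquirer proposes): rejection yields 0 for the target; the acquirer offers 0 and keeps 300.
Round 2 (the target proposes): the acquirer can get 300 next round, worth 0.69 × 300 = 207 now; the target offers that and keeps 93.
Round 1 (the acquirer proposes): the target can get 93 next round, worth 0.55 × 93 = 51.15 now, so the acquirer offers 51.15, keeping 248.85.

51.15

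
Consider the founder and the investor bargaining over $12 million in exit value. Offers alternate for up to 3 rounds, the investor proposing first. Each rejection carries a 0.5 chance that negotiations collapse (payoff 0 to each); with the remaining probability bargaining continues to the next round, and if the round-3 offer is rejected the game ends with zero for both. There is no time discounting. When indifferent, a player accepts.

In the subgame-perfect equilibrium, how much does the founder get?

3

By backward induction:
Round 3 (the investor proposes): rejection yields 0 for the founder; the investor offers 0 and keeps 12.
Round 2 (the founder proposes): rejecting gives the investor an expected 0.5 × 12 = 6, so the founder offers 6, keeping 6.
Round 1 (the investor proposes): rejecting gives the founder an expected 0.5 × 6 = 3, so the investor offers 3, keeping 9.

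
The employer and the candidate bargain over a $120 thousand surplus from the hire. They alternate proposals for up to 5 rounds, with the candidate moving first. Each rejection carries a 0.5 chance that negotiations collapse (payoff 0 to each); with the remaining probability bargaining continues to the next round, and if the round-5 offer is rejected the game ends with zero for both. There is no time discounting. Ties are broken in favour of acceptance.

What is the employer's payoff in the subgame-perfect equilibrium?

37.5

Round 5 (the candidate proposes): the employer will accept anything ≥ 0, so the candidate offers 0 and keeps 120.
Round 4 (the employer proposes): rejecting gives the candidate an expected 0.5 × 120 = 60; the employer offers that and keeps 60.
Round 3 (the candidate proposes): rejecting gives the employer an expected 0.5 × 60 = 30, so the candidate offers 30, keeping 90.
Round 2 (the employer proposes): rejecting gives the candidate an expected 0.5 × 90 = 45, so the employer offers 45, keeping 75.
Round 1 (the candidate proposes): rejecting gives the employer an expected 0.5 × 75 = 37.5. The candidate offers 37.5 and keeps 120 − 37.5 = 82.5.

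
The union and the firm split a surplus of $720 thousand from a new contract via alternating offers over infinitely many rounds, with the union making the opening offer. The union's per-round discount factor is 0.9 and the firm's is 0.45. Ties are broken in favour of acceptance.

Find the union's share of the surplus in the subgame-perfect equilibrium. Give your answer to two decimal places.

In a stationary SPE each proposer offers the other exactly their discounted continuation value.
If the union keeps x when proposing and the firm keeps y when proposing, then x = 720 − 0.45y and y = 720 − 0.9x.
Solving: x = 720(1 − 0.45) / (1 − 0.9·0.45) = 396 / 0.595 ≈ 665.5462.
The firm gets 720 − 665.5462 ≈ 54.4538.

665.55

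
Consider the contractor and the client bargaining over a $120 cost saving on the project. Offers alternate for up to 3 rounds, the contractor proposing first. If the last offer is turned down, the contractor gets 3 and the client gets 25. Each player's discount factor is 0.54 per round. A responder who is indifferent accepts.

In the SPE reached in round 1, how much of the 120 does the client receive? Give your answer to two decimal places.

Round 3 (the contractor proposes): the client gets 25 if talks fail, so the contractor offers 25 and keeps 95.
Round 2 (the client proposes): the contractor can get 95 next round, worth 0.54 × 95 = 51.3 now, so the client offers 51.3, keeping 68.7.
Round 1 (the contractor proposes): the client can get 68.7 next round, worth 0.54 × 68.7 = 37.098 now, so the contractor offers 37.098, keeping 82.902.

37.10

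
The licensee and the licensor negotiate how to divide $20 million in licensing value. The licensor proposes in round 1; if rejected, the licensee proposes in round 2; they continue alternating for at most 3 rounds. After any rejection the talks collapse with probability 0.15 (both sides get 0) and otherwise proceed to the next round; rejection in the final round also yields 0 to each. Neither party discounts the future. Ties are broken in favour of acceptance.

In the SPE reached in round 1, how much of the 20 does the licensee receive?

2.55

Round 3 (the licensor proposes): rejection yields 0 for the licensee; the licensor offers 0 and keeps 20.
Round 2 (the licensee proposes): rejecting gives the licensor an expected 0.85 × 20 = 17, so the licensee offers 17, keeping 3.
Round 1 (the licensor proposes): rejecting gives the licensee an expected 0.85 × 3 = 2.55, so the licensor offers 2.55, keeping 17.45.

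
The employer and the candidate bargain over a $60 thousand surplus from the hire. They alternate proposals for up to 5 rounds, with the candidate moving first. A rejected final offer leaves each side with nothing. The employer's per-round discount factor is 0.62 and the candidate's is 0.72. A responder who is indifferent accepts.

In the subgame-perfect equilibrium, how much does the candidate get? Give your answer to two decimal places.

44.93

Round 5 (the candidate proposes): the employer will accept anything ≥ 0, so the candidate offers 0 and keeps 60.
Round 4 (the employer proposes): the candidate can get 60 next round, worth 0.72 × 60 = 43.2 now. The employer offers 43.2 and keeps 60 − 43.2 = 16.8.
Round 3 (the candidate proposes): the employer can get 16.8 next round, worth 0.62 × 16.8 = 10.416 now; the candidate offers that and keeps 49.584.
Round 2 (the employer proposes): the candidate can get 49.584 next round, worth 0.72 × 49.584 = 35.70048 now; the employer offers that and keeps 24.29952.
Round 1 (the candidate proposes): the employer can get 24.29952 next round, worth 0.62 × 24.29952 = 15.0657024 now. The candidate offers 15.0657024 and keeps 60 − 15.0657024 = 44.9342976.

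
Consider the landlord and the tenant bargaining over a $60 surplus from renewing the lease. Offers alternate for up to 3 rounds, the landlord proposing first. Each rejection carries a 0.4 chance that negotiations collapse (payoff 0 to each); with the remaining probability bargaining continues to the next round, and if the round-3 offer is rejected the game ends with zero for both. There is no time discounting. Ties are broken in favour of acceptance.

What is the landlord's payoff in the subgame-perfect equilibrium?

45.6

By backward induction:
Round 3 (the landlord proposes): the tenant will accept anything ≥ 0, so the landlord offers 0 and keeps 60.
Round 2 (the tenant proposes): rejecting gives the landlord an expected 0.6 × 60 = 36, so the tenant offers 36, keeping 24.
Round 1 (the landlord proposes): rejecting gives the tenant an expected 0.6 × 24 = 14.4, so the landlord offers 14.4, keeping 45.6.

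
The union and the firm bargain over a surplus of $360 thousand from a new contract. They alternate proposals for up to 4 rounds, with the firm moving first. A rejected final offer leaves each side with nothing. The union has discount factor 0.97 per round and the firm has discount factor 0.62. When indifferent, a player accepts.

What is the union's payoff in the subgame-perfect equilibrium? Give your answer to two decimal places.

342.70

Work backward from the last round.
Round 4 (the union proposes): the firm will accept anything ≥ 0, so the union offers 0 and keeps 360.
Round 3 (the firm proposes): the union can get 360 next round, worth 0.97 × 360 = 349.2 now. The firm offers 349.2 and keeps 360 − 349.2 = 10.8.
Round 2 (the union proposes): the firm can get 10.8 next round, worth 0.62 × 10.8 = 6.696 now, so the union offers 6.696, keeping 353.304.
Round 1 (the firm proposes): the union can get 353.304 next round, worth 0.97 × 353.304 = 342.70488 now; the firm offers that and keeps 17.29512.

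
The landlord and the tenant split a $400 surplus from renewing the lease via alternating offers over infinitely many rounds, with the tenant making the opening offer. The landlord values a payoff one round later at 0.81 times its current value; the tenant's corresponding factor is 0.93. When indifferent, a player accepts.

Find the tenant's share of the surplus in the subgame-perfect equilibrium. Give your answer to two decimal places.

308.07

Let x be the tenant's share when the tenant proposes and y be the landlord's share when the landlord proposes.
The landlord accepts iff offered ≥ 0.81·y, so x = 400 − 0.81y. Symmetrically y = 400 − 0.93x.
Substituting: x = 400 − 0.81(400 − 0.93x), giving x(1 − 0.93·0.81) = 400(1 − 0.81).
So x = 400 × 0.19 / 0.2467 ≈ 308.0665, and the landlord receives 400 − x ≈ 91.9335.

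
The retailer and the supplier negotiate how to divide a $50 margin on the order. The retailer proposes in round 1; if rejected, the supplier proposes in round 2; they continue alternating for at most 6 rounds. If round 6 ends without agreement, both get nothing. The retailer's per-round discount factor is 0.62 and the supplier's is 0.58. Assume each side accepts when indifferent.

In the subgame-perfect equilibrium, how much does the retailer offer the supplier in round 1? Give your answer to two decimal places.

18.73

Solve by backward induction from round 6.
Round 6 (the supplier proposes): rejection yields 0 for the retailer; the supplier offers 0 and keeps 50.
Round 5 (the retailer proposes): the supplier can get 50 next round, worth 0.58 × 50 = 29 now; the retailer offers that and keeps 21.
Round 4 (the supplier proposes): the retailer can get 21 next round, worth 0.62 × 21 = 13.02 now. The supplier offers 13.02 and keeps 50 − 13.02 = 36.98.
Round 3 (the retailer proposes): the supplier can get 36.98 next round, worth 0.58 × 36.98 = 21.4484 now; the retailer offers that and keeps 28.5516.
Round 2 (the supplier proposes): the retailer can get 28.5516 next round, worth 0.62 × 28.5516 = 17.701992 now. The supplier offers 17.701992 and keeps 50 − 17.701992 = 32.298008.
Round 1 (the retailer proposes): the supplier can get 32.298008 next round, worth 0.58 × 32.298008 = 18.73284464 now; the retailer offers that and keeps 31.26715536.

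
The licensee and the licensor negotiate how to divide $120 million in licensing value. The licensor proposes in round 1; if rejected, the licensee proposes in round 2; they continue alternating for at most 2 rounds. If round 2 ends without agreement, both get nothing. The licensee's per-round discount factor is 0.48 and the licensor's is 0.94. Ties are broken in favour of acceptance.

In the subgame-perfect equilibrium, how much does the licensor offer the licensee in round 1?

57.6

Work backward from the last round.
Round 2 (the licensee proposes): the licensor will accept anything ≥ 0, so the licensee offers 0 and keeps 120.
Round 1 (the licensor proposes): the licensee can get 120 next round, worth 0.48 × 120 = 57.6 now; the licensor offers that and keeps 62.4.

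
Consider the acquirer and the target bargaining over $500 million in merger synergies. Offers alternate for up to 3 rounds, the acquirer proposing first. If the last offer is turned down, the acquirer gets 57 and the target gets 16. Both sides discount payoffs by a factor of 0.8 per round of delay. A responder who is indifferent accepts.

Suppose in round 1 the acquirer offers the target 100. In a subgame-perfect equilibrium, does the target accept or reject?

Round 3 (the acquirer proposes): the target gets 16 if talks fail, so the acquirer offers 16 and keeps 484.
Round 2 (the target proposes): the acquirer can get 484 next round, worth 0.8 × 484 = 387.2 now, so the target offers 387.2, keeping 112.8.
So by rejecting in round 1, the target gets 112.8 next round, worth 0.8 × 112.8 = 90.24 now.
Offer 100 ≥ 90.24, so the target accepts.

Accept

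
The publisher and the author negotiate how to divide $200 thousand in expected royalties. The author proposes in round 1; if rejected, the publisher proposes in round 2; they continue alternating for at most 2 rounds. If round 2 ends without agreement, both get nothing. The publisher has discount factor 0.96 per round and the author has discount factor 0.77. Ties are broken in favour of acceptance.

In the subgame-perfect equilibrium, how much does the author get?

Round 2 (the publisher proposes): the author will accept anything ≥ 0, so the publisher offers 0 and keeps 200.
Round 1 (the author proposes): the publisher can get 200 next round, worth 0.96 × 200 = 192 now, so the author offers 192, keeping 8.

8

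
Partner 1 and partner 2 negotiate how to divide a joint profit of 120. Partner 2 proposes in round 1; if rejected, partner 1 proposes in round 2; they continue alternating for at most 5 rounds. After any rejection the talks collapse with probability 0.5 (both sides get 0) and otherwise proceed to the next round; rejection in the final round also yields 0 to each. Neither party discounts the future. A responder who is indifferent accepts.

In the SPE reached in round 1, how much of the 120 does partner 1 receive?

Round 5 (partner 2 proposes): partner 1 will accept anything ≥ 0, so partner 2 offers 0 and keeps 120.
Round 4 (partner 1 proposes): rejecting gives partner 2 an expected 0.5 × 120 = 60, so partner 1 offers 60, keeping 60.
Round 3 (partner 2 proposes): rejecting gives partner 1 an expected 0.5 × 60 = 30; partner 2 offers that and keeps 90.
Round 2 (partner 1 proposes): rejecting gives partner 2 an expected 0.5 × 90 = 45; partner 1 offers that and keeps 75.
Round 1 (partner 2 proposes): rejecting gives partner 1 an expected 0.5 × 75 = 37.5; partner 2 offers that and keeps 82.5.

37.5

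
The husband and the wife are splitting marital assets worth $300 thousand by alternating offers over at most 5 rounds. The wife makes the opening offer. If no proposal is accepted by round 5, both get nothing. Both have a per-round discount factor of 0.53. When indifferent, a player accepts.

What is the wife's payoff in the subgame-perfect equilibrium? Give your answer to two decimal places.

204.28

Round 5 (the wife proposes): the husband will accept anything ≥ 0, so the wife offers 0 and keeps 300.
Round 4 (the husband proposes): the wife can get 300 next round, worth 0.53 × 300 = 159 now; the husband offers that and keeps 141.
Round 3 (the wife proposes): the husband can get 141 next round, worth 0.53 × 141 = 74.73 now; the wife offers that and keeps 225.27.
Round 2 (the husband proposes): the wife can get 225.27 next round, worth 0.53 × 225.27 = 119.3931 now; the husband offers that and keeps 180.6069.
Round 1 (the wife proposes): the husband can get 180.6069 next round, worth 0.53 × 180.6069 = 95.721657 now; the wife offers that and keeps 204.278343.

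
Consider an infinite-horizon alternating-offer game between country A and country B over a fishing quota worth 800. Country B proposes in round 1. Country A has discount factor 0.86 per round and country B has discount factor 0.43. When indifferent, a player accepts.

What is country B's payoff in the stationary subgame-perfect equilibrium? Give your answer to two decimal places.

When country B proposes, country A accepts any offer worth at least 0.86 times what country A would get by proposing next round; and vice versa.
This gives x = 800 − 0.86y and y = 800 − 0.43x, where x and y are each side's share when it proposes.
Hence (1 − 0.86·0.43)x = 800(1 − 0.86), i.e. 0.6302·x = 112.
x ≈ 177.7214; country A's share is 800 − x ≈ 622.2786.

177.72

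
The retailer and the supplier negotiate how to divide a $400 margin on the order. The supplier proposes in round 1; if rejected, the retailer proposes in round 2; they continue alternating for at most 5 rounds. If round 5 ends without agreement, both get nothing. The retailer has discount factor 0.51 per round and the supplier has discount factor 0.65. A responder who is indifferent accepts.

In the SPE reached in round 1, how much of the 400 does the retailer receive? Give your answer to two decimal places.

95.07

Round 5 (the supplier proposes): rejection yields 0 for the retailer; the supplier offers 0 and keeps 400.
Round 4 (the retailer proposes): the supplier can get 400 next round, worth 0.65 × 400 = 260 now, so the retailer offers 260, keeping 140.
Round 3 (the supplier proposes): the retailer can get 140 next round, worth 0.51 × 140 = 71.4 now, so the supplier offers 71.4, keeping 328.6.
Round 2 (the retailer proposes): the supplier can get 328.6 next round, worth 0.65 × 328.6 = 213.59 now. The retailer offers 213.59 and keeps 400 − 213.59 = 186.41.
Round 1 (the supplier proposes): the retailer can get 186.41 next round, worth 0.51 × 186.41 = 95.0691 now; the supplier offers that and keeps 304.9309.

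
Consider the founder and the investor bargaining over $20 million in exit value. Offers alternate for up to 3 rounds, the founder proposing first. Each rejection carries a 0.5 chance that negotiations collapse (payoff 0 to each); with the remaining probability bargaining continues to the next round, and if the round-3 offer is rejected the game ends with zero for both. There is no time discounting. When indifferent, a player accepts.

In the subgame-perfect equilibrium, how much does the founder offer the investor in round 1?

5

Round 3 (the founder proposes): the investor will accept anything ≥ 0, so the founder offers 0 and keeps 20.
Round 2 (the investor proposes): rejecting gives the founder an expected 0.5 × 20 = 10. The investor offers 10 and keeps 20 − 10 = 10.
Round 1 (the founder proposes): rejecting gives the investor an expected 0.5 × 10 = 5, so the founder offers 5, keeping 15.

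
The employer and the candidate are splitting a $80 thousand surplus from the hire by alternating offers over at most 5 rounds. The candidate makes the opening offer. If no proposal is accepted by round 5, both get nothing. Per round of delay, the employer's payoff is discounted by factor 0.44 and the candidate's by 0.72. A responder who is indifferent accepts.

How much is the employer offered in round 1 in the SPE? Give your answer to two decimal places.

Round 5 (the candidate proposes): the employer will accept anything ≥ 0, so the candidate offers 0 and keeps 80.
Round 4 (the employer proposes): the candidate can get 80 next round, worth 0.72 × 80 = 57.6 now, so the employer offers 57.6, keeping 22.4.
Round 3 (the candidate proposes): the employer can get 22.4 next round, worth 0.44 × 22.4 = 9.856 now; the candidate offers that and keeps 70.144.
Round 2 (the employer proposes): the candidate can get 70.144 next round, worth 0.72 × 70.144 = 50.50368 now; the employer offers that and keeps 29.49632.
Round 1 (the candidate proposes): the employer can get 29.49632 next round, worth 0.44 × 29.49632 = 12.9783808 now. The candidate offers 12.9783808 and keeps 80 − 12.9783808 = 67.0216192.

12.98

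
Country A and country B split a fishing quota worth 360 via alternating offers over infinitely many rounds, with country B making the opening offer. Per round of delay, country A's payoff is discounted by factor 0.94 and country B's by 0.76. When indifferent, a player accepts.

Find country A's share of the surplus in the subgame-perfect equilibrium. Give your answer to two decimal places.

284.37

In a stationary SPE each proposer offers the other exactly their discounted continuation value.
If country B keeps x when proposing and country A keeps y when proposing, then x = 360 − 0.94y and y = 360 − 0.76x.
Solving: x = 360(1 − 0.94) / (1 − 0.76·0.94) = 21.6 / 0.2856 ≈ 75.6303.
Country A gets 360 − 75.6303 ≈ 284.3697.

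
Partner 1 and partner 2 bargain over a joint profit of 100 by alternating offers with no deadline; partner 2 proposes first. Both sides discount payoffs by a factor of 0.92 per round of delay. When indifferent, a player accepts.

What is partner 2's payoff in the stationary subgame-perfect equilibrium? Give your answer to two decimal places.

52.08

Let x be partner 2's share when partner 2 proposes and y be partner 1's share when partner 1 proposes.
Partner 1 accepts iff offered ≥ 0.92·y, so x = 100 − 0.92y. Symmetrically y = 100 − 0.92x.
Substituting: x = 100 − 0.92(100 − 0.92x), giving x(1 − 0.92·0.92) = 100(1 − 0.92).
So x = 100 × 0.08 / 0.1536 ≈ 52.0833, and partner 1 receives 100 − x ≈ 47.9167.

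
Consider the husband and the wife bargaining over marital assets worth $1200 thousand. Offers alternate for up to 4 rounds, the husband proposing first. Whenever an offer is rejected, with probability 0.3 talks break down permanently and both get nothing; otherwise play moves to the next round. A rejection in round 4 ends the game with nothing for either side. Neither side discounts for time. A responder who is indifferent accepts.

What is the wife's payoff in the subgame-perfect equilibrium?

Round 4 (the wife proposes): rejection yields 0 for the husband; the wife offers 0 and keeps 1200.
Round 3 (the husband proposes): rejecting gives the wife an expected 0.7 × 1200 = 840, so the husband offers 840, keeping 360.
Round 2 (the wife proposes): rejecting gives the husband an expected 0.7 × 360 = 252. The wife offers 252 and keeps 1200 − 252 = 948.
Round 1 (the husband proposes): rejecting gives the wife an expected 0.7 × 948 = 663.6, so the husband offers 663.6, keeping 536.4.

663.6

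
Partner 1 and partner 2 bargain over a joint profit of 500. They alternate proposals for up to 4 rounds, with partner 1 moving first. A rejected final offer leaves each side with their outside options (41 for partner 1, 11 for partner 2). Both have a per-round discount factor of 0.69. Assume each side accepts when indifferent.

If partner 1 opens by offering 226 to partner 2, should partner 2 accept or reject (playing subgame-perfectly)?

Reject

Round 4 (partner 2 proposes): partner 1 gets 41 if talks fail, so partner 2 offers 41 and keeps 459.
Round 3 (partner 1 proposes): partner 2 can get 459 next round, worth 0.69 × 459 = 316.71 now. Partner 1 offers 316.71 and keeps 500 − 316.71 = 183.29.
Round 2 (partner 2 proposes): partner 1 can get 183.29 next round, worth 0.69 × 183.29 = 126.4701 now, so partner 2 offers 126.4701, keeping 373.5299.
So by rejecting in round 1, partner 2 gets 373.5299 next round, worth 0.69 × 373.5299 = 257.735631 now.
Offer 226 < 257.735631, so partner 2 rejects.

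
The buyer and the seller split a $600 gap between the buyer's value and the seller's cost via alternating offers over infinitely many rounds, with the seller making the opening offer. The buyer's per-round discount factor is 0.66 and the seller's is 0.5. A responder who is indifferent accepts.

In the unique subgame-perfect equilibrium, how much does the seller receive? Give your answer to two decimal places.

304.48

Let x be the seller's share when the seller proposes and y be the buyer's share when the buyer proposes.
The buyer accepts iff offered ≥ 0.66·y, so x = 600 − 0.66y. Symmetrically y = 600 − 0.5x.
Substituting: x = 600 − 0.66(600 − 0.5x), giving x(1 − 0.5·0.66) = 600(1 − 0.66).
So x = 600 × 0.34 / 0.67 ≈ 304.4776, and the buyer receives 600 − x ≈ 295.5224.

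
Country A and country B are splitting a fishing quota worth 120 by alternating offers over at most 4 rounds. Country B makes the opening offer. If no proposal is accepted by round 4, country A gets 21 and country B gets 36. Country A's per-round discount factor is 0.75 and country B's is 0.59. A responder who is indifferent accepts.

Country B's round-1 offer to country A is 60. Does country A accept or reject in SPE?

Reject

Work out country A's continuation value if the offer is rejected.
Round 4 (country A proposes): country B gets 36 if talks fail, so country A offers 36 and keeps 84.
Round 3 (country B proposes): country A can get 84 next round, worth 0.75 × 84 = 63 now; country B offers that and keeps 57.
Round 2 (country A proposes): country B can get 57 next round, worth 0.59 × 57 = 33.63 now. Country A offers 33.63 and keeps 120 − 33.63 = 86.37.
So by rejecting in round 1, country A gets 86.37 next round, worth 0.75 × 86.37 = 64.7775 now.
Offer 60 < 64.7775, so country A rejects.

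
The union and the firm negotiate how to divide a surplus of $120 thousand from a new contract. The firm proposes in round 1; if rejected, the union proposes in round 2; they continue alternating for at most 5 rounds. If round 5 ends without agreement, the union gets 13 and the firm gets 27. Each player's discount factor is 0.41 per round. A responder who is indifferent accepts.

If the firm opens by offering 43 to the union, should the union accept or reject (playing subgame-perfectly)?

Work out the union's continuation value if the offer is rejected.
Round 5 (the firm proposes): the union gets 13 if talks fail, so the firm offers 13 and keeps 107.
Round 4 (the union proposes): the firm can get 107 next round, worth 0.41 × 107 = 43.87 now, so the union offers 43.87, keeping 76.13.
Round 3 (the firm proposes): the union can get 76.13 next round, worth 0.41 × 76.13 = 31.2133 now, so the firm offers 31.2133, keeping 88.7867.
Round 2 (the union proposes): the firm can get 88.7867 next round, worth 0.41 × 88.7867 = 36.402547 now, so the union offers 36.402547, keeping 83.597453.
So by rejecting in round 1, the union gets 83.597453 next round, worth 0.41 × 83.597453 = 34.27495573 now.
Offer 43 ≥ 34.27495573, so the union accepts.

Accept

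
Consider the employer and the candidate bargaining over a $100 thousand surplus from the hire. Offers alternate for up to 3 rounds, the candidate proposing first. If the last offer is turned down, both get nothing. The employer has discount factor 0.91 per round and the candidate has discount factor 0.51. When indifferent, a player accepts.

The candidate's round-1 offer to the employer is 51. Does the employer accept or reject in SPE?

Round 3 (the candidate proposes): the employer will accept anything ≥ 0, so the candidate offers 0 and keeps 100.
Round 2 (the employer proposes): the candidate can get 100 next round, worth 0.51 × 100 = 51 now, so the employer offers 51, keeping 49.
So by rejecting in round 1, the employer gets 49 next round, worth 0.91 × 49 = 44.59 now.
Offer 51 ≥ 44.59, so the employer accepts.

Accept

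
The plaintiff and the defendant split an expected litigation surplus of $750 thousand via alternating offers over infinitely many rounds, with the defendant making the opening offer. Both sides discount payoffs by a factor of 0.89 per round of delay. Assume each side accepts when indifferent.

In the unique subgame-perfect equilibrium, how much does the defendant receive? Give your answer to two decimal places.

396.83

When the defendant proposes, the plaintiff accepts any offer worth at least 0.89 times what the plaintiff would get by proposing next round; and vice versa.
This gives x = 750 − 0.89y and y = 750 − 0.89x, where x and y are each side's share when it proposes.
Hence (1 − 0.89·0.89)x = 750(1 − 0.89), i.e. 0.2079·x = 82.5.
x ≈ 396.8254; the plaintiff's share is 750 − x ≈ 353.1746.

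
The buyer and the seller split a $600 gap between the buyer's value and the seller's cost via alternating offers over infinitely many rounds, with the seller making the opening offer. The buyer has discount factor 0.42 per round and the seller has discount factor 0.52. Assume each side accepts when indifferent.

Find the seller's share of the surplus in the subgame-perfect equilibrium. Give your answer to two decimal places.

In a stationary SPE each proposer offers the other exactly their discounted continuation value.
If the seller keeps x when proposing and the buyer keeps y when proposing, then x = 600 − 0.42y and y = 600 − 0.52x.
Solving: x = 600(1 − 0.42) / (1 − 0.52·0.42) = 348 / 0.7816 ≈ 445.2405.
The buyer gets 600 − 445.2405 ≈ 154.7595.

445.24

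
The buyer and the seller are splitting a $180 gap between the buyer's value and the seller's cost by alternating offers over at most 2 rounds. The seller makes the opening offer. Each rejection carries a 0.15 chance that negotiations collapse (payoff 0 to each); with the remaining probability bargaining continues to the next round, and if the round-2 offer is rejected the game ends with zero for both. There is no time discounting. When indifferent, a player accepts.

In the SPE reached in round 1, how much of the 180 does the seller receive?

27

Round 2 (the buyer proposes): rejection yields 0 for the seller; the buyer offers 0 and keeps 180.
Round 1 (the seller proposes): rejecting gives the buyer an expected 0.85 × 180 = 153. The seller offers 153 and keeps 180 − 153 = 27.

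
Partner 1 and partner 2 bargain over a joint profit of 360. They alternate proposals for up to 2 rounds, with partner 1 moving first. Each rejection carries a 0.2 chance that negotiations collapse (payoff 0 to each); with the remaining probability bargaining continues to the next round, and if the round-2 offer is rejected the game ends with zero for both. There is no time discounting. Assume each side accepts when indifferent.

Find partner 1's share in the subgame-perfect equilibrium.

72

By backward induction:
Round 2 (partner 2 proposes): partner 1 will accept anything ≥ 0, so partner 2 offers 0 and keeps 360.
Round 1 (partner 1 proposes): rejecting gives partner 2 an expected 0.8 × 360 = 288, so partner 1 offers 288, keeping 72.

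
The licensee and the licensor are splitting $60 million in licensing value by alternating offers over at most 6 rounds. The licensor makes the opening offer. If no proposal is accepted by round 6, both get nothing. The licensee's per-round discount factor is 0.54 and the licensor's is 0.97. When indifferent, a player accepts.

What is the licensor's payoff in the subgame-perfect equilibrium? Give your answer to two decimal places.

49.63

By backward induction:
Round 6 (the licensee proposes): rejection yields 0 for the licensor; the licensee offers 0 and keeps 60.
Round 5 (the licensor proposes): the licensee can get 60 next round, worth 0.54 × 60 = 32.4 now; the licensor offers that and keeps 27.6.
Round 4 (the licensee proposes): the licensor can get 27.6 next round, worth 0.97 × 27.6 = 26.772 now; the licensee offers that and keeps 33.228.
Round 3 (the licensor proposes): the licensee can get 33.228 next round, worth 0.54 × 33.228 = 17.94312 now. The licensor offers 17.94312 and keeps 60 − 17.94312 = 42.05688.
Round 2 (the licensee proposes): the licensor can get 42.05688 next round, worth 0.97 × 42.05688 = 40.7951736 now. The licensee offers 40.7951736 and keeps 60 − 40.7951736 = 19.2048264.
Round 1 (the licensor proposes): the licensee can get 19.2048264 next round, worth 0.54 × 19.2048264 = 10.370606256 now. The licensor offers 10.370606256 and keeps 60 − 10.370606256 = 49.629393744.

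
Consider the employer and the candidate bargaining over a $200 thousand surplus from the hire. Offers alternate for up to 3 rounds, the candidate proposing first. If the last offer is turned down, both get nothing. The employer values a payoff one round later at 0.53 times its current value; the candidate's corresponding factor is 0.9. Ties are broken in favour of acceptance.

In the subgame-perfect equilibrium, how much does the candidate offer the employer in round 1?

Round 3 (the candidate proposes): rejection yields 0 for the employer; the candidate offers 0 and keeps 200.
Round 2 (the employer proposes): the candidate can get 200 next round, worth 0.9 × 200 = 180 now; the employer offers that and keeps 20.
Round 1 (the candidate proposes): the employer can get 20 next round, worth 0.53 × 20 = 10.6 now; the candidate offers that and keeps 189.4.

10.6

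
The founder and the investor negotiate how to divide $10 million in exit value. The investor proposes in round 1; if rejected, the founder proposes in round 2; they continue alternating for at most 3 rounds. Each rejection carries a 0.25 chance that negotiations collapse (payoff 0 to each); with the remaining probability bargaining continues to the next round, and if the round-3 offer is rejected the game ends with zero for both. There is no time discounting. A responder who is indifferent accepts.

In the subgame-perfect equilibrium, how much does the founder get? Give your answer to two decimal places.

By backward induction:
Round 3 (the investor proposes): the founder will accept anything ≥ 0, so the investor offers 0 and keeps 10.
Round 2 (the founder proposes): rejecting gives the investor an expected 0.75 × 10 = 7.5, so the founder offers 7.5, keeping 2.5.
Round 1 (the investor proposes): rejecting gives the founder an expected 0.75 × 2.5 = 1.875; the investor offers that and keeps 8.125.

1.88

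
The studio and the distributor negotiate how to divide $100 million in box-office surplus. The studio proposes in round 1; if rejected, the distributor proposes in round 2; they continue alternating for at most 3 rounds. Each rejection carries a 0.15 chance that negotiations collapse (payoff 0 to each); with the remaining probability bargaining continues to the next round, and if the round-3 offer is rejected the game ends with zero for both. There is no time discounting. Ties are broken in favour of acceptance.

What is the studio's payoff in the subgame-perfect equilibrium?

By backward induction:
Round 3 (the studio proposes): the distributor will accept anything ≥ 0, so the studio offers 0 and keeps 100.
Round 2 (the distributor proposes): rejecting gives the studio an expected 0.85 × 100 = 85, so the distributor offers 85, keeping 15.
Round 1 (the studio proposes): rejecting gives the distributor an expected 0.85 × 15 = 12.75, so the studio offers 12.75, keeping 87.25.

87.25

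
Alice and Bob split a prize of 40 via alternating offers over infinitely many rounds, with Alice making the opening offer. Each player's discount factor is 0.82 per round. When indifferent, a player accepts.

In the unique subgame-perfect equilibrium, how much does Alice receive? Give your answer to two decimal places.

When Alice proposes, Bob accepts any offer worth at least 0.82 times what Bob would get by proposing next round; and vice versa.
This gives x = 40 − 0.82y and y = 40 − 0.82x, where x and y are each side's share when it proposes.
Hence (1 − 0.82·0.82)x = 40(1 − 0.82), i.e. 0.3276·x = 7.2.
x ≈ 21.9780; Bob's share is 40 − x ≈ 18.0220.

21.98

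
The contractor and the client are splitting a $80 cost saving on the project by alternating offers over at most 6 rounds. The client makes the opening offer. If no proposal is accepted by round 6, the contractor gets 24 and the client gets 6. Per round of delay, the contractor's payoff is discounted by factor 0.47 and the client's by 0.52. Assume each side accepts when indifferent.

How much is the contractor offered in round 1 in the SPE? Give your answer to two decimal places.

Round 6 (the contractor proposes): the client gets 6 if talks fail, so the contractor offers 6 and keeps 74.
Round 5 (the client proposes): the contractor can get 74 next round, worth 0.47 × 74 = 34.78 now. The client offers 34.78 and keeps 80 − 34.78 = 45.22.
Round 4 (the contractor proposes): the client can get 45.22 next round, worth 0.52 × 45.22 = 23.5144 now, so the contractor offers 23.5144, keeping 56.4856.
Round 3 (the client proposes): the contractor can get 56.4856 next round, worth 0.47 × 56.4856 = 26.548232 now, so the client offers 26.548232, keeping 53.451768.
Round 2 (the contractor proposes): the client can get 53.451768 next round, worth 0.52 × 53.451768 = 27.79491936 now. The contractor offers 27.79491936 and keeps 80 − 27.79491936 = 52.20508064.
Round 1 (the client proposes): the contractor can get 52.20508064 next round, worth 0.47 × 52.20508064 = 24.5363879008 now; the client offers that and keeps 55.4636120992.

24.54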